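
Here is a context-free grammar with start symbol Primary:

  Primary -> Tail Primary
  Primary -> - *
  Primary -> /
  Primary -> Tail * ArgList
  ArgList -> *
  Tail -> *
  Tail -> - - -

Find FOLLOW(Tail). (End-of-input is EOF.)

{ *, -, / }

In Primary -> Tail Primary: add FIRST(Primary) = { *, -, / }.
In Primary -> Tail * ArgList: add FIRST(* ArgList) = { * }.
Union: FOLLOW(Tail) = { *, -, / }.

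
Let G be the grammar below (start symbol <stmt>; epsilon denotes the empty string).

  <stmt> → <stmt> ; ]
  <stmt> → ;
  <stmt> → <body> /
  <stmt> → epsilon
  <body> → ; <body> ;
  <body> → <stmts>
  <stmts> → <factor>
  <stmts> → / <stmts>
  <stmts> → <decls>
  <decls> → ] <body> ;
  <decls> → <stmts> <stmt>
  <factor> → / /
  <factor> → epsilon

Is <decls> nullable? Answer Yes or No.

<decls> → <stmts> <stmt> and each of <stmts>, <stmt> is nullable, so <decls> ⇒* epsilon.

Yes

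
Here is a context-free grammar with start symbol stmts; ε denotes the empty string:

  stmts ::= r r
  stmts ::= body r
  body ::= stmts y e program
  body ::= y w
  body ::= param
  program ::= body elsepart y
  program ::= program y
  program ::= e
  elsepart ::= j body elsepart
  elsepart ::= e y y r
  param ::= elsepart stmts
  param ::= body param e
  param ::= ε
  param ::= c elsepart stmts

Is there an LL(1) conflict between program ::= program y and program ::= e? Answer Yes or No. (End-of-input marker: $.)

Yes

FIRST(program y) = { c, e, j, r, y } and FIRST(e) = { e }.
Both contain e, so the two alternatives are not disjoint — LL(1) conflict.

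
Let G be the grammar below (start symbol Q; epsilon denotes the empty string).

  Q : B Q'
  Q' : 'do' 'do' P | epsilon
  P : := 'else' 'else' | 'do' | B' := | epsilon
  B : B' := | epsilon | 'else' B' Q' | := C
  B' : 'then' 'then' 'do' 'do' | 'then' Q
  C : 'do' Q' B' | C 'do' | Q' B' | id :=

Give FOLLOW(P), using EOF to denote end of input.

In Q' : 'do' 'do' P: P is at the end, add FOLLOW(Q') = { EOF, 'do', 'then', := }.
Union: FOLLOW(P) = { EOF, 'do', 'then', := }.

{ EOF, 'do', 'then', := }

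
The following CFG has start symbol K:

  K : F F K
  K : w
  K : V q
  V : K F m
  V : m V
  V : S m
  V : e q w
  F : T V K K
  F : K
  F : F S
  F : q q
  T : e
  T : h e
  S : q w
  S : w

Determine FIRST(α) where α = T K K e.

Add FIRST(T) = { e, h }; T is not nullable, stop.

{ e, h }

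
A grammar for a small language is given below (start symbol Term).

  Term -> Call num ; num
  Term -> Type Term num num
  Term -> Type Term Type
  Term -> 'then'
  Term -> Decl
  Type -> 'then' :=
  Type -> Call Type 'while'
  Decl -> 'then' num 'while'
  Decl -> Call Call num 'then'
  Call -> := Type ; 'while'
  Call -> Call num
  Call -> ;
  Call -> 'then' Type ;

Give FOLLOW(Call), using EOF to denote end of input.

In Term -> Call num ; num: add FIRST(num ; num) = { num }.
In Type -> Call Type 'while': add FIRST(Type 'while') = { 'then', :=, ; }.
In Decl -> Call Call num 'then': add FIRST(Call num 'then') = { 'then', :=, ; }.
In Decl -> Call Call num 'then': add FIRST(num 'then') = { num }.
In Call -> Call num: add FIRST(num) = { num }.
Union: FOLLOW(Call) = { 'then', :=, ;, num }.

{ 'then', :=, ;, num }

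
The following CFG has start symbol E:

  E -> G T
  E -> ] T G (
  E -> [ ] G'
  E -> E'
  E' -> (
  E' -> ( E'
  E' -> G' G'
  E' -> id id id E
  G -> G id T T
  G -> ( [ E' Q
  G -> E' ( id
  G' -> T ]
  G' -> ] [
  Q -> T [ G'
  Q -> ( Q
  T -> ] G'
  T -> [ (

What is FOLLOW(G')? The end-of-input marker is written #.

{ #, (, [, ], id }

In E -> [ ] G': G' is at the end, add FOLLOW(E) = { #, (, [, ] }.
In E' -> G' G': add FIRST(G') = { [, ] }.
In E' -> G' G': G' is at the end, add FOLLOW(E') = { #, (, [, ] }.
In Q -> T [ G': G' is at the end, add FOLLOW(Q) = { (, [, ], id }.
In T -> ] G': G' is at the end, add FOLLOW(T) = { #, (, [, ], id }.
Union: FOLLOW(G') = { #, (, [, ], id }.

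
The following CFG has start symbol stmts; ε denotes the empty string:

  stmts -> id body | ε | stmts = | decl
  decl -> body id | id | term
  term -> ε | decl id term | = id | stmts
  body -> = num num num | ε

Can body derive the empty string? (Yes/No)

Yes

body has an ε-production, so body ⇒ ε.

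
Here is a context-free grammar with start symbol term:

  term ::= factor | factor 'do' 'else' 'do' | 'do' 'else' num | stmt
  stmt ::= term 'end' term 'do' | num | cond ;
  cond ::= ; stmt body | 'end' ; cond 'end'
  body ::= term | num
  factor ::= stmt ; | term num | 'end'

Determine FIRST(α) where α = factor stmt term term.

Add FIRST(factor) = { 'do', 'end', ;, num }; factor is not nullable, stop.

{ 'do', 'end', ;, num }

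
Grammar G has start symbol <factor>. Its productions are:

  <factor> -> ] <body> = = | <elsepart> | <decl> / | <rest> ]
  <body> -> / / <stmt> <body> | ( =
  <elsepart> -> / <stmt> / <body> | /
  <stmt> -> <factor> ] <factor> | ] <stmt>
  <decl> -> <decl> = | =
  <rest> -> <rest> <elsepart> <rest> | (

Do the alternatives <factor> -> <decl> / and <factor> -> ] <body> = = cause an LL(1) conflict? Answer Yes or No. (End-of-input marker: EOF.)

No

FIRST(<decl> /) = { = } and FIRST(] <body> = =) = { ] }.
The FIRST sets are disjoint and neither alternative is nullable — no conflict.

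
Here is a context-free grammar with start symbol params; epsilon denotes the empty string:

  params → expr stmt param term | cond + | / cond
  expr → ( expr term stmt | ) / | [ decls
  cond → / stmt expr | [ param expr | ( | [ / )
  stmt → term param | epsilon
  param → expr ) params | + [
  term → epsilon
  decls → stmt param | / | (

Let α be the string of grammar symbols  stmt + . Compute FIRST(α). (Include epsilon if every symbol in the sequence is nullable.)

{ (, ), +, [ }

Add FIRST(stmt)\{epsilon} = { (, ), +, [ }; stmt is nullable, continue.
+ is a terminal; add {+} and stop.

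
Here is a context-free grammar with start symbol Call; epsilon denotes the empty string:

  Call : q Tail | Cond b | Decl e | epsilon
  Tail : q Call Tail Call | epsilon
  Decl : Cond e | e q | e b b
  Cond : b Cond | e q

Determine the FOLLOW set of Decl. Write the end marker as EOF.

{ e }

In Call : Decl e: add FIRST(e) = { e }.
Union: FOLLOW(Decl) = { e }.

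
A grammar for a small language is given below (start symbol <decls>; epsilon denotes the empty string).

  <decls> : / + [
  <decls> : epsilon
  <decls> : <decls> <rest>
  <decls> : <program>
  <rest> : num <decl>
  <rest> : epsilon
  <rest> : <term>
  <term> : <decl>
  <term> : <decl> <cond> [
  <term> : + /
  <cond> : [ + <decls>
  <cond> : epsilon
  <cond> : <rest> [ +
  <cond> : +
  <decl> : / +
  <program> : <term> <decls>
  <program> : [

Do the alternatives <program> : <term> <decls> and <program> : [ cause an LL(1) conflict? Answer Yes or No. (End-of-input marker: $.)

FIRST(<term> <decls>) = { +, / } and FIRST([) = { [ }.
The FIRST sets are disjoint and neither alternative is nullable — no conflict.

No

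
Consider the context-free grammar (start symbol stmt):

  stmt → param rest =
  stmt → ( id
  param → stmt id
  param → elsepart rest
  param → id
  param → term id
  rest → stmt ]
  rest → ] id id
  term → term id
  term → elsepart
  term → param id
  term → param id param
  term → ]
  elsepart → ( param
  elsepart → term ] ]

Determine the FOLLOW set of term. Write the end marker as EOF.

{ ], id }

In param → term id: add FIRST(id) = { id }.
In term → term id: add FIRST(id) = { id }.
In elsepart → term ] ]: add FIRST(] ]) = { ] }.
Union: FOLLOW(term) = { ], id }.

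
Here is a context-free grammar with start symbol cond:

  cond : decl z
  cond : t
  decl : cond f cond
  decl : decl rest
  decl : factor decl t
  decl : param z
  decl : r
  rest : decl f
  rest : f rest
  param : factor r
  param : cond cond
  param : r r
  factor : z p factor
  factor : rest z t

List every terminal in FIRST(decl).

{ f, r, t, z }

From decl : cond f cond: add FIRST(cond) = { f, r, t, z }.
From decl : decl rest: add FIRST(decl) = { f, r, t, z }.
From decl : factor decl t: add FIRST(factor) = { f, r, t, z }.
From decl : param z: add FIRST(param) = { f, r, t, z }.
decl : r contributes {r}.
Union: FIRST(decl) = { f, r, t, z }.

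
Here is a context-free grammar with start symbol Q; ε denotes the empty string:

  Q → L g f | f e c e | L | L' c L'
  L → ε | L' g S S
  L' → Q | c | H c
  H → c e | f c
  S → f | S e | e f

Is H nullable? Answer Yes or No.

No

Nullable nonterminals: L, L', Q.
No production of H has an RHS whose symbols are all nullable, so H is not nullable.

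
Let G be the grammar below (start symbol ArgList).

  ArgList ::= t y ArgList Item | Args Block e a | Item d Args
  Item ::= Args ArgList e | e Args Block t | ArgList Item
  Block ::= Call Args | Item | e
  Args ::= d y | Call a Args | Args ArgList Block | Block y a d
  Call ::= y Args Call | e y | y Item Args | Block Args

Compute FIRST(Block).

From Block ::= Call Args: add FIRST(Call) = { d, e, t, y }.
From Block ::= Item: add FIRST(Item) = { d, e, t, y }.
Block ::= e contributes {e}.
Union: FIRST(Block) = { d, e, t, y }.

{ d, e, t, y }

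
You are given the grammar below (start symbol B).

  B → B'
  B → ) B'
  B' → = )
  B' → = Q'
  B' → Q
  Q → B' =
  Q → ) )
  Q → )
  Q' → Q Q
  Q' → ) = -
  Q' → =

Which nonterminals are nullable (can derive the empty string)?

{ } (none)

No nonterminal has an empty production or an RHS whose symbols are all nullable.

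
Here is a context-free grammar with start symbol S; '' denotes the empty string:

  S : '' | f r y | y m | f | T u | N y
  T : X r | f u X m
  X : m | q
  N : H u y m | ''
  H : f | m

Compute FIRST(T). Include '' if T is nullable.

{ f, m, q }

From T : X r: add FIRST(X) = { m, q }.
T : f u X m contributes {f}.
Union: FIRST(T) = { f, m, q }.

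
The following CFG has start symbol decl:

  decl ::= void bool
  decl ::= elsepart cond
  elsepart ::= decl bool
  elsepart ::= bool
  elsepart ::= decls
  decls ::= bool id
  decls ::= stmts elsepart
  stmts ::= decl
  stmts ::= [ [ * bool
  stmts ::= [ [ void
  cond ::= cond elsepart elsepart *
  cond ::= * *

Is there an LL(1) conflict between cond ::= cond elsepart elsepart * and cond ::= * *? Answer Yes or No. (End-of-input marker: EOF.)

FIRST(cond elsepart elsepart *) = { * } and FIRST(* *) = { * }.
Both contain *, so the two alternatives are not disjoint — LL(1) conflict.

Yes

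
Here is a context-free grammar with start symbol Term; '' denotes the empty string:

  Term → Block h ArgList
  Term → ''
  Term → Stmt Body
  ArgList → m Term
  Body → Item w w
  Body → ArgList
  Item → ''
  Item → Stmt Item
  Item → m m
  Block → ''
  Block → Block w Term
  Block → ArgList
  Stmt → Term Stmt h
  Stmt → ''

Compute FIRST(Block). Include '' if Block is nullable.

{ m, w, '' }

Block → '' contributes ''.
From Block → Block w Term: Block nullable, take FIRST(Block) ∪ {w} = { m, w }.
From Block → ArgList: add FIRST(ArgList) = { m }.
Union: FIRST(Block) = { m, w, '' }.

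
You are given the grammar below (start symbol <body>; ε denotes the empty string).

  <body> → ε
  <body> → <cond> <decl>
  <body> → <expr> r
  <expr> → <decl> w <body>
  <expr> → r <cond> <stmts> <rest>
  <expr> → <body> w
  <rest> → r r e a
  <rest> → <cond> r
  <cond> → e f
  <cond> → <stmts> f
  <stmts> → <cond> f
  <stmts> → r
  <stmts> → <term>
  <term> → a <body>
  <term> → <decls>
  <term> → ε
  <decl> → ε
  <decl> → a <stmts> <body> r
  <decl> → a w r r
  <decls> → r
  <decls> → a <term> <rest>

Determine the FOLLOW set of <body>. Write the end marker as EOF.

<body> is the start symbol, so EOF ∈ FOLLOW(<body>).
In <expr> → <decl> w <body>: <body> is at the end, add FOLLOW(<expr>) = { r }.
In <expr> → <body> w: add FIRST(w) = { w }.
In <term> → a <body>: <body> is at the end, add FOLLOW(<term>) = { a, e, f, r, w }.
In <decl> → a <stmts> <body> r: add FIRST(r) = { r }.
Union: FOLLOW(<body>) = { EOF, a, e, f, r, w }.

{ EOF, a, e, f, r, w }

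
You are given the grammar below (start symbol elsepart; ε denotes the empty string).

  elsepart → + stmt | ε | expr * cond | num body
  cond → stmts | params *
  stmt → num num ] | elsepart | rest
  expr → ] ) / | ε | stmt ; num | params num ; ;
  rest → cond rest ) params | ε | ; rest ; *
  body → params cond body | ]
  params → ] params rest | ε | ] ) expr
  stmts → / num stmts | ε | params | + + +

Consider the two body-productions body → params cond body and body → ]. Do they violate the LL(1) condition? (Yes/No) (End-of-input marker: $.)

Yes

FIRST(params cond body) = { *, +, /, ] } and FIRST(]) = { ] }.
Both contain ], so the two alternatives are not disjoint — LL(1) conflict.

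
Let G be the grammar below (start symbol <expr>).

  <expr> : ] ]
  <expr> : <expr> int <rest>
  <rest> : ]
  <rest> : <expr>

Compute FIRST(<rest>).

<rest> : ] contributes {]}.
From <rest> : <expr>: add FIRST(<expr>) = { ] }.
Union: FIRST(<rest>) = { ] }.

{ ] }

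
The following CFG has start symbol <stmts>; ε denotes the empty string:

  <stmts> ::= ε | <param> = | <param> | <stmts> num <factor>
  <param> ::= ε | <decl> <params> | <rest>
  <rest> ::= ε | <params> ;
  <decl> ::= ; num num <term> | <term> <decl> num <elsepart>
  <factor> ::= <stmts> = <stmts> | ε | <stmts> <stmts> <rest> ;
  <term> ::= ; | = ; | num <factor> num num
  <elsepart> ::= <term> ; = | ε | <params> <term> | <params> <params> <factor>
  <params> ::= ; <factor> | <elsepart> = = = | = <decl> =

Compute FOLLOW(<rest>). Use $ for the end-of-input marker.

{ $, ;, =, num }

In <param> ::= <rest>: <rest> is at the end, add FOLLOW(<param>) = { $, ;, =, num }.
In <factor> ::= <stmts> <stmts> <rest> ;: add FIRST(;) = { ; }.
Union: FOLLOW(<rest>) = { $, ;, =, num }.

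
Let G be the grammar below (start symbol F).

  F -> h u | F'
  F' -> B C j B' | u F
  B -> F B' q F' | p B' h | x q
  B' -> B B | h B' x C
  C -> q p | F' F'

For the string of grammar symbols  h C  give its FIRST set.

{ h }

h is a terminal; add {h} and stop.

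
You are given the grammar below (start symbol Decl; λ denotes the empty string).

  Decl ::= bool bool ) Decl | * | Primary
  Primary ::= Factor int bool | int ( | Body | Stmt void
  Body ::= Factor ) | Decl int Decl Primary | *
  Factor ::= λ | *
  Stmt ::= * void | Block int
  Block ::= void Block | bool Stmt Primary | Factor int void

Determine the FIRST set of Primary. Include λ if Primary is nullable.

From Primary ::= Factor int bool: Factor nullable, take FIRST(Factor) ∪ {int} = { *, int }.
Primary ::= int ( contributes {int}.
From Primary ::= Body: add FIRST(Body) = { ), *, bool, int, void }.
From Primary ::= Stmt void: add FIRST(Stmt) = { *, bool, int, void }.
Union: FIRST(Primary) = { ), *, bool, int, void }.

{ ), *, bool, int, void }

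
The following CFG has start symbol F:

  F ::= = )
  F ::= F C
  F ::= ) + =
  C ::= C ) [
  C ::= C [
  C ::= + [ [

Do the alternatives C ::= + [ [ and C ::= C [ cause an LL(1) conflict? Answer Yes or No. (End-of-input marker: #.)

Yes

FIRST(+ [ [) = { + } and FIRST(C [) = { + }.
Both contain +, so the two alternatives are not disjoint — LL(1) conflict.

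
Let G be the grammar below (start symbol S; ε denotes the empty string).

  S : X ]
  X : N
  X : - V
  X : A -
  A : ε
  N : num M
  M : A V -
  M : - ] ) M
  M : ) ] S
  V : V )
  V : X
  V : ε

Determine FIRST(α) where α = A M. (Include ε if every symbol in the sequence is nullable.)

Add FIRST(A)\{ε} = {  }; A is nullable, continue.
Add FIRST(M) = { ), -, num }; M is not nullable, stop.

{ ), -, num }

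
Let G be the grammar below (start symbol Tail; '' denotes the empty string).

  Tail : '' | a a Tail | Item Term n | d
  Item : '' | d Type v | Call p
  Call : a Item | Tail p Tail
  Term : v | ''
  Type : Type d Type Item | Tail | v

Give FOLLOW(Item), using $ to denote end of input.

In Tail : Item Term n: add FIRST(Term n) = { n, v }.
In Call : a Item: Item is at the end, add FOLLOW(Call) = { p }.
In Type : Type d Type Item: Item is at the end, add FOLLOW(Type) = { a, d, n, p, v }.
Union: FOLLOW(Item) = { a, d, n, p, v }.

{ a, d, n, p, v }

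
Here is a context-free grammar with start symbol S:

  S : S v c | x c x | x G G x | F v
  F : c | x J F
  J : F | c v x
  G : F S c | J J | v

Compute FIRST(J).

{ c, x }

From J : F: add FIRST(F) = { c, x }.
J : c v x contributes {c}.
Union: FIRST(J) = { c, x }.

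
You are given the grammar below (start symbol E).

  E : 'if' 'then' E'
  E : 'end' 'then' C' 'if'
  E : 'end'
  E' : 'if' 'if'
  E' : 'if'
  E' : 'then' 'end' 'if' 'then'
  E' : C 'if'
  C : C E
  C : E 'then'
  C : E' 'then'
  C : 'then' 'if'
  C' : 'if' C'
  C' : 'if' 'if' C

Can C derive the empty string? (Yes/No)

No

No nonterminal in this grammar is nullable.
No production of C has an RHS whose symbols are all nullable, so C is not nullable.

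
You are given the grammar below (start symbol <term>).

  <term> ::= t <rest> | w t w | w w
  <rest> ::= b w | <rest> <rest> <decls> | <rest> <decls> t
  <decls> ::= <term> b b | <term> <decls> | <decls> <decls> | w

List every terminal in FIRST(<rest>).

<rest> ::= b w contributes {b}.
From <rest> ::= <rest> <rest> <decls>: add FIRST(<rest>) = { b }.
From <rest> ::= <rest> <decls> t: add FIRST(<rest>) = { b }.
Union: FIRST(<rest>) = { b }.

{ b }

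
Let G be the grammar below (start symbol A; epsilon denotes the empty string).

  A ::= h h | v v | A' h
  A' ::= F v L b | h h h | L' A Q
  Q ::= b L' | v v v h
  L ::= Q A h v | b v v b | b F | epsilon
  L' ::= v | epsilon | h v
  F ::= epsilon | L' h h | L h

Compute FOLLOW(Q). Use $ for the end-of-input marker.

In A' ::= L' A Q: Q is at the end, add FOLLOW(A') = { h }.
In L ::= Q A h v: add FIRST(A h v) = { b, h, v }.
Union: FOLLOW(Q) = { b, h, v }.

{ b, h, v }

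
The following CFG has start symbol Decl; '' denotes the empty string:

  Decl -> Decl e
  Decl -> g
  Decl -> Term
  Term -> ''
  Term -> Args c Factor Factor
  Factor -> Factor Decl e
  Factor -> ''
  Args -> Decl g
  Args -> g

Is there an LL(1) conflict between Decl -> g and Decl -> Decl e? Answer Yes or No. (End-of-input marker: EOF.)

FIRST(g) = { g } and FIRST(Decl e) = { e, g }.
Both contain g, so the two alternatives are not disjoint — LL(1) conflict.

Yes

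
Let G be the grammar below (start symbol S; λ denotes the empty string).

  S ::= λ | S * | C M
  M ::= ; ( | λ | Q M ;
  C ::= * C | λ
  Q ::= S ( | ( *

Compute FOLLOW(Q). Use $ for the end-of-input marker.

In M ::= Q M ;: add FIRST(M ;) = { (, *, ; }.
Union: FOLLOW(Q) = { (, *, ; }.

{ (, *, ; }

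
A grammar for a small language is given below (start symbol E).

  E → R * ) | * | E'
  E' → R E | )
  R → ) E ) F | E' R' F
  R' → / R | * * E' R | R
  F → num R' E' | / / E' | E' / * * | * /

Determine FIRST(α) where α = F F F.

Add FIRST(F) = { ), *, /, num }; F is not nullable, stop.

{ ), *, /, num }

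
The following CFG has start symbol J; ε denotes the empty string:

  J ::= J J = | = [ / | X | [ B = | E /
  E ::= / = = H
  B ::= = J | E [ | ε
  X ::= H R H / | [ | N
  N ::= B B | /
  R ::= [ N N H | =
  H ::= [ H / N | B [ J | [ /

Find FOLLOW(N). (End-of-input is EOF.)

In X ::= N: N is at the end, add FOLLOW(X) = { EOF, /, =, [ }.
In R ::= [ N N H: add FIRST(N H) = { /, =, [ }.
In R ::= [ N N H: add FIRST(H) = { /, =, [ }.
In H ::= [ H / N: N is at the end, add FOLLOW(H) = { /, =, [ }.
Union: FOLLOW(N) = { EOF, /, =, [ }.

{ EOF, /, =, [ }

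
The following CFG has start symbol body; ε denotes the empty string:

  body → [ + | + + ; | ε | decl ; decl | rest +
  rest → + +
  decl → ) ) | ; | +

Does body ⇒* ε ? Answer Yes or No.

Yes

body has an ε-production, so body ⇒ ε.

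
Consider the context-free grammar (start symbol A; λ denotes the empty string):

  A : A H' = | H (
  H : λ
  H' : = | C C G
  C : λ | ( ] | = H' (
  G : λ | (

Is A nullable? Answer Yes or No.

No

Nullable nonterminals: C, G, H, H'.
No production of A has an RHS whose symbols are all nullable, so A is not nullable.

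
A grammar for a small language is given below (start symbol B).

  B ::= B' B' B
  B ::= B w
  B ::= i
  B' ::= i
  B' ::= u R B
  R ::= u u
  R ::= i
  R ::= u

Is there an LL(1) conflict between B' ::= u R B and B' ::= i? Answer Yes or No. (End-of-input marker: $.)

No

FIRST(u R B) = { u } and FIRST(i) = { i }.
The FIRST sets are disjoint and neither alternative is nullable — no conflict.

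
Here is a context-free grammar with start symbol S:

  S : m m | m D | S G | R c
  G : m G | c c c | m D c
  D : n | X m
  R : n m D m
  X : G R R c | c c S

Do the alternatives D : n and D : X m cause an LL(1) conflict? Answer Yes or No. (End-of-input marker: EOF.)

FIRST(n) = { n } and FIRST(X m) = { c, m }.
The FIRST sets are disjoint and neither alternative is nullable — no conflict.

No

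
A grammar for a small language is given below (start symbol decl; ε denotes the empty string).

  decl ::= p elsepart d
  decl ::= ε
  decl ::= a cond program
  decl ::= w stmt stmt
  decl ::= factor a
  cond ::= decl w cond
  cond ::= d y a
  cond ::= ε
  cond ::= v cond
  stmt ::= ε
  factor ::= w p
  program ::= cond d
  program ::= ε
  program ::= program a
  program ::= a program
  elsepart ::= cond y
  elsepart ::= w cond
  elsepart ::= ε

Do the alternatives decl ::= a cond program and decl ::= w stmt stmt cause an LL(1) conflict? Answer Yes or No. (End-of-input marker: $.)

FIRST(a cond program) = { a } and FIRST(w stmt stmt) = { w }.
The FIRST sets are disjoint and neither alternative is nullable — no conflict.

No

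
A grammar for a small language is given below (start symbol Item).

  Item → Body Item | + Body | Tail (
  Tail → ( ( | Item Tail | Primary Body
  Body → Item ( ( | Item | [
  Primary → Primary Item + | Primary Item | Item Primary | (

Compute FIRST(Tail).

{ (, +, [ }

Tail → ( ( contributes {(}.
From Tail → Item Tail: add FIRST(Item) = { (, +, [ }.
From Tail → Primary Body: add FIRST(Primary) = { (, +, [ }.
Union: FIRST(Tail) = { (, +, [ }.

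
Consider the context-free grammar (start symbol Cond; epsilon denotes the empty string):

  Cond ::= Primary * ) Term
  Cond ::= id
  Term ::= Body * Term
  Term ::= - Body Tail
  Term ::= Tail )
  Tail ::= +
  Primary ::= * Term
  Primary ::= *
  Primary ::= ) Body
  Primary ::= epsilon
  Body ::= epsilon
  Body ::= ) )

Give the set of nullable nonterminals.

Directly nullable (have an epsilon-production): Primary, Body.
No other nonterminal has a production whose RHS symbols are all nullable.

{ Body, Primary }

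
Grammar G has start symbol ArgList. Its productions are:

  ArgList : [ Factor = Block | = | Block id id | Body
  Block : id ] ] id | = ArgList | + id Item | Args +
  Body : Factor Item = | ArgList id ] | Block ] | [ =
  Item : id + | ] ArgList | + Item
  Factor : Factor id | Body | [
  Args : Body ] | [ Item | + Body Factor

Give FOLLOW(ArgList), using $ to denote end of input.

ArgList is the start symbol, so $ ∈ FOLLOW(ArgList).
In Block : = ArgList: ArgList is at the end, add FOLLOW(Block) = { $, +, =, ], id }.
In Body : ArgList id ]: add FIRST(id ]) = { id }.
In Item : ] ArgList: ArgList is at the end, add FOLLOW(Item) = { $, +, =, ], id }.
Union: FOLLOW(ArgList) = { $, +, =, ], id }.

{ $, +, =, ], id }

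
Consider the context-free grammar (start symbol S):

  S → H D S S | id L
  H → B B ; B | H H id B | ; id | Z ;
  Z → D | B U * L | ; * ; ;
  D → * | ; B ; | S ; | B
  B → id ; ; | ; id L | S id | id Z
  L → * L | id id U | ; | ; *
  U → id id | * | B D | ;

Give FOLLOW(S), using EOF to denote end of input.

{ EOF, *, ;, id }

S is the start symbol, so EOF ∈ FOLLOW(S).
In S → H D S S: add FIRST(S) = { *, ;, id }.
In S → H D S S: S is at the end, add FOLLOW(S) = { EOF, *, ;, id }.
In D → S ;: add FIRST(;) = { ; }.
In B → S id: add FIRST(id) = { id }.
Union: FOLLOW(S) = { EOF, *, ;, id }.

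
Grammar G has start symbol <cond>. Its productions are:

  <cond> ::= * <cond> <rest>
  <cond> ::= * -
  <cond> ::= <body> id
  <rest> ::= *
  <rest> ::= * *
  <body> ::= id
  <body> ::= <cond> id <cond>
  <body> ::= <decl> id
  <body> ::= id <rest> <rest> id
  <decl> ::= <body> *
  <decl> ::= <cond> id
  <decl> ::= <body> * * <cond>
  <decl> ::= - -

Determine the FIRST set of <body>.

<body> ::= id contributes {id}.
From <body> ::= <cond> id <cond>: add FIRST(<cond>) = { *, -, id }.
From <body> ::= <decl> id: add FIRST(<decl>) = { *, -, id }.
<body> ::= id <rest> <rest> id contributes {id}.
Union: FIRST(<body>) = { *, -, id }.

{ *, -, id }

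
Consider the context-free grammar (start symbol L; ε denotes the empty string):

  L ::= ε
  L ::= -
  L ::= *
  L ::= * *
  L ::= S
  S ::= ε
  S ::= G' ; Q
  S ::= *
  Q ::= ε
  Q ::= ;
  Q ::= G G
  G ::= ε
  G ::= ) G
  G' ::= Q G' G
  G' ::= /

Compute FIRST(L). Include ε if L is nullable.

L ::= ε contributes ε.
L ::= - contributes {-}.
L ::= * contributes {*}.
L ::= * * contributes {*}.
From L ::= S: add FIRST(S) = { ), *, /, ;, ε } (including ε since S is nullable).
Union: FIRST(L) = { ), *, -, /, ;, ε }.

{ ), *, -, /, ;, ε }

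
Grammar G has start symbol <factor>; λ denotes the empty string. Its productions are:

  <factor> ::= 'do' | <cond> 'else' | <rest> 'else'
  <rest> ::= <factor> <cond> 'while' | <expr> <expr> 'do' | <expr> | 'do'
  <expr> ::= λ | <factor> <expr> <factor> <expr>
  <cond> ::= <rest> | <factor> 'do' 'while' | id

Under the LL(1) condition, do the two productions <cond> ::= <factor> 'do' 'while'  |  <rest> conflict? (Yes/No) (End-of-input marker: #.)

FIRST(<factor> 'do' 'while') = { 'do', 'else', id } and FIRST(<rest>) = { 'do', 'else', id, λ }.
Both contain 'do', so the two alternatives are not disjoint — LL(1) conflict.

Yes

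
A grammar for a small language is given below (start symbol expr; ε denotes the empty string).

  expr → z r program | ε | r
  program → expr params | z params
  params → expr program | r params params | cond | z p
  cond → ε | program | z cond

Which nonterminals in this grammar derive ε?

{ cond, expr, params, program }

Directly nullable (have an ε-production): expr, cond.
program → expr params with every symbol nullable, so program is nullable.
params → expr program with every symbol nullable, so params is nullable.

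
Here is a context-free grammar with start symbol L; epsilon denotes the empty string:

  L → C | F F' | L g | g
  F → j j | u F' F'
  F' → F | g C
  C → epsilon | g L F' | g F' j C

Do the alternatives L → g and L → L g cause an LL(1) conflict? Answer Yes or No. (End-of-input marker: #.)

FIRST(g) = { g } and FIRST(L g) = { g, j, u }.
Both contain g, so the two alternatives are not disjoint — LL(1) conflict.

Yes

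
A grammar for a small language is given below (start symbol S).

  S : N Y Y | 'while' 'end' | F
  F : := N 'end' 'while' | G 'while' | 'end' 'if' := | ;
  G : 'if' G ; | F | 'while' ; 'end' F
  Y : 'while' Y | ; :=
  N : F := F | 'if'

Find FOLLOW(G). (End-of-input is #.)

{ 'while', ; }

In F : G 'while': add FIRST('while') = { 'while' }.
In G : 'if' G ;: add FIRST(;) = { ; }.
Union: FOLLOW(G) = { 'while', ; }.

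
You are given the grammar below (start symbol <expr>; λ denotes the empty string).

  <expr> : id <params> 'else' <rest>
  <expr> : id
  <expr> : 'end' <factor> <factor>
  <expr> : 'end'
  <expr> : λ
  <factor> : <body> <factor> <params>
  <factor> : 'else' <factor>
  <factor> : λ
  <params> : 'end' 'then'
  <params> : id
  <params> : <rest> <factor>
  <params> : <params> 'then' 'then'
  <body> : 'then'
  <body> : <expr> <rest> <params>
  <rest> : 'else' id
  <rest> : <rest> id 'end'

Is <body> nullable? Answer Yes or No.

No

Nullable nonterminals: <expr>, <factor>.
No production of <body> has an RHS whose symbols are all nullable, so <body> is not nullable.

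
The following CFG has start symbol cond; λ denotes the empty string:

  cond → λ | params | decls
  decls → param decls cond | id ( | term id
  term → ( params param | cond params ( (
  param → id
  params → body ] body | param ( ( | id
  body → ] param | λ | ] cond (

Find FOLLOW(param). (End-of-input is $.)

In decls → param decls cond: add FIRST(decls cond) = { (, ], id }.
In term → ( params param: param is at the end, add FOLLOW(term) = { id }.
In params → param ( (: add FIRST(( () = { ( }.
In body → ] param: param is at the end, add FOLLOW(body) = { $, (, ], id }.
Union: FOLLOW(param) = { $, (, ], id }.

{ $, (, ], id }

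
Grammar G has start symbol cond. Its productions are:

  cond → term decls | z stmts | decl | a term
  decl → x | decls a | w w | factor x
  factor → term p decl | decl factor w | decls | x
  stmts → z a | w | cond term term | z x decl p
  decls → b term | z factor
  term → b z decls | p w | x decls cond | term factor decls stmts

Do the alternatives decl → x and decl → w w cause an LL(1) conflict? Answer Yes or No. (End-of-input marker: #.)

FIRST(x) = { x } and FIRST(w w) = { w }.
The FIRST sets are disjoint and neither alternative is nullable — no conflict.

No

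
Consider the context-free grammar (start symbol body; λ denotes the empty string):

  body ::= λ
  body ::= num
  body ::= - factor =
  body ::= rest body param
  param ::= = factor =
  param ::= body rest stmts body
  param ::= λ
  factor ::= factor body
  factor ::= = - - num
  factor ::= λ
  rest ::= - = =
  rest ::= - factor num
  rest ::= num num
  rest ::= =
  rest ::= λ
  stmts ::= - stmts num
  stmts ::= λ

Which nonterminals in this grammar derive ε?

Directly nullable (have an λ-production): body, param, factor, rest, stmts.

{ body, factor, param, rest, stmts }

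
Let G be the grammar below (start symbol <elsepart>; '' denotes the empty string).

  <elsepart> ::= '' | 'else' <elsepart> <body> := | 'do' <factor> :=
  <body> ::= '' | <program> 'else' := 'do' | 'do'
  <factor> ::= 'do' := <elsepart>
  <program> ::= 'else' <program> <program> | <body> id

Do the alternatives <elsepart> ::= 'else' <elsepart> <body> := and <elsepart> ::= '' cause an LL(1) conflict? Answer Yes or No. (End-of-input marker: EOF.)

Yes

FIRST('else' <elsepart> <body> :=) = { 'else' } and FIRST('') = { '' }.
The second alternative is nullable and FOLLOW(<elsepart>) = { EOF, 'do', 'else', :=, id } shares 'else' with FIRST of the first — conflict.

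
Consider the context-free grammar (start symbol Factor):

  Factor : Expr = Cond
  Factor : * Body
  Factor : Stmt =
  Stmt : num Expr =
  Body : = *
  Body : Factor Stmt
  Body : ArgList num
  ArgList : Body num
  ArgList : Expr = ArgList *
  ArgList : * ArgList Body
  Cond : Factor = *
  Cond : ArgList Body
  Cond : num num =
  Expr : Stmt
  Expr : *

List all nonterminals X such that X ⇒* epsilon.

{ } (none)

No nonterminal has an empty production or an RHS whose symbols are all nullable.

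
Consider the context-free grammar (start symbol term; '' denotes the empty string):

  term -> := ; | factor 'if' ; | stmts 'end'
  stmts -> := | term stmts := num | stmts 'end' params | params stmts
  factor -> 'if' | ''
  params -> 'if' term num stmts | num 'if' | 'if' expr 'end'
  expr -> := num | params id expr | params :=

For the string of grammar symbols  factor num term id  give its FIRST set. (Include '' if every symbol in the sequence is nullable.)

Add FIRST(factor)\{''} = { 'if' }; factor is nullable, continue.
num is a terminal; add {num} and stop.

{ 'if', num }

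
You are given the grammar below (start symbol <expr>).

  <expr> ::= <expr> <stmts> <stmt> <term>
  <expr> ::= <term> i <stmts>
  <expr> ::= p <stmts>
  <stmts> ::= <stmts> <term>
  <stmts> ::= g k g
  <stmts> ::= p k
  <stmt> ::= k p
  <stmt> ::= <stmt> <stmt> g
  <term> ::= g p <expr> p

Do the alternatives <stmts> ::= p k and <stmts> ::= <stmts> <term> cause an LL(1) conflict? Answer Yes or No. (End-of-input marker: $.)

Yes

FIRST(p k) = { p } and FIRST(<stmts> <term>) = { g, p }.
Both contain p, so the two alternatives are not disjoint — LL(1) conflict.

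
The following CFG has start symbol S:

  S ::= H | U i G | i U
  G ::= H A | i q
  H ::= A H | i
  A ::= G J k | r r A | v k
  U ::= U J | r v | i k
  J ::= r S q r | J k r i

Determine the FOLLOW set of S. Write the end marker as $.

{ $, q }

S is the start symbol, so $ ∈ FOLLOW(S).
In J ::= r S q r: add FIRST(q r) = { q }.
Union: FOLLOW(S) = { $, q }.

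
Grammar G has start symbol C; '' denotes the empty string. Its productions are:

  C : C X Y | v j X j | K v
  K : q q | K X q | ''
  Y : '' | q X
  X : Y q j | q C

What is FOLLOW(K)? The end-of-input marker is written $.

{ q, v }

In C : K v: add FIRST(v) = { v }.
In K : K X q: add FIRST(X q) = { q }.
Union: FOLLOW(K) = { q, v }.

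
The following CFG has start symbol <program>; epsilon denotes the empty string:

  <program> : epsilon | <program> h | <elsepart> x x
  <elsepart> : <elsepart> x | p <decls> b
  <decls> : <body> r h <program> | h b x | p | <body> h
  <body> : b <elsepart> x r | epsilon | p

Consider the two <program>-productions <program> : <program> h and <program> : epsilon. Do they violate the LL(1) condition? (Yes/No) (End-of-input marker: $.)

Yes

FIRST(<program> h) = { h, p } and FIRST(epsilon) = { epsilon }.
The second alternative is nullable and FOLLOW(<program>) = { $, b, h } shares h with FIRST of the first — conflict.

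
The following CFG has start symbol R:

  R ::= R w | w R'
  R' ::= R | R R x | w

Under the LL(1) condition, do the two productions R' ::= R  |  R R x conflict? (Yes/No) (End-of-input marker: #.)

FIRST(R) = { w } and FIRST(R R x) = { w }.
Both contain w, so the two alternatives are not disjoint — LL(1) conflict.

Yes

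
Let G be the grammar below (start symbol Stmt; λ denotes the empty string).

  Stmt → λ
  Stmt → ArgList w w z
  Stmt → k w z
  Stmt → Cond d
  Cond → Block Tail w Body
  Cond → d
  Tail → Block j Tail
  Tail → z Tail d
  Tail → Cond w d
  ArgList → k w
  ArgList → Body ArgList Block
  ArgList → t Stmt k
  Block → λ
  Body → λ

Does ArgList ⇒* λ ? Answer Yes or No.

Nullable nonterminals: Block, Body, Stmt.
No production of ArgList has an RHS whose symbols are all nullable, so ArgList is not nullable.

No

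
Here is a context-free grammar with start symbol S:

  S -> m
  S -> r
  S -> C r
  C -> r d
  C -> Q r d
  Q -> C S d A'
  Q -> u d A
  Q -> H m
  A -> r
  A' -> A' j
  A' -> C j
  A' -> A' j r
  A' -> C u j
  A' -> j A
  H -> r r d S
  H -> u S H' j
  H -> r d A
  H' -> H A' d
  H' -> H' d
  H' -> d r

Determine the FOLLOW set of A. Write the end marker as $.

In Q -> u d A: A is at the end, add FOLLOW(Q) = { r }.
In A' -> j A: A is at the end, add FOLLOW(A') = { d, j, r }.
In H -> r d A: A is at the end, add FOLLOW(H) = { j, m, r, u }.
Union: FOLLOW(A) = { d, j, m, r, u }.

{ d, j, m, r, u }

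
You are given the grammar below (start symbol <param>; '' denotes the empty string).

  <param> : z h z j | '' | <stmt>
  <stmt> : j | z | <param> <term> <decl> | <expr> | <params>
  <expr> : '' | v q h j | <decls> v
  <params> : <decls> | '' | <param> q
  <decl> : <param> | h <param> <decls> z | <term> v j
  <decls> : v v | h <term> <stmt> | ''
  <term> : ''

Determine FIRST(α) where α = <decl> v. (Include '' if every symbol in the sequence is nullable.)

Add FIRST(<decl>)\{''} = { h, j, q, v, z }; <decl> is nullable, continue.
v is a terminal; add {v} and stop.

{ h, j, q, v, z }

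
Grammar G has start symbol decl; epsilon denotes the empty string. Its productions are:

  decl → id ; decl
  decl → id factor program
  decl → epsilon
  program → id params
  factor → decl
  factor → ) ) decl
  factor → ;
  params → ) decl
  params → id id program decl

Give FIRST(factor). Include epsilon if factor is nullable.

From factor → decl: add FIRST(decl) = { id, epsilon } (including epsilon since decl is nullable).
factor → ) ) decl contributes {)}.
factor → ; contributes {;}.
Union: FIRST(factor) = { ), ;, id, epsilon }.

{ ), ;, id, epsilon }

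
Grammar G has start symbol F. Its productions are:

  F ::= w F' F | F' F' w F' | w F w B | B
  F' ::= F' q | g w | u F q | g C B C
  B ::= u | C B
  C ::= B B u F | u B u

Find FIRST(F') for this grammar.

{ g, u }

From F' ::= F' q: add FIRST(F') = { g, u }.
F' ::= g w contributes {g}.
F' ::= u F q contributes {u}.
F' ::= g C B C contributes {g}.
Union: FIRST(F') = { g, u }.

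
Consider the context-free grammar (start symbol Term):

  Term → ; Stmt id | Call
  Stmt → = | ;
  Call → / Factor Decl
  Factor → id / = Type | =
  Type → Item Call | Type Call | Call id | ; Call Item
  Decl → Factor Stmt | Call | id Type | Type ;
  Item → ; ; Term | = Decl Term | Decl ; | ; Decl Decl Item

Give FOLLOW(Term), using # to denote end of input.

{ #, /, ;, =, id }

Term is the start symbol, so # ∈ FOLLOW(Term).
In Item → ; ; Term: Term is at the end, add FOLLOW(Item) = { #, /, ;, =, id }.
In Item → = Decl Term: Term is at the end, add FOLLOW(Item) = { #, /, ;, =, id }.
Union: FOLLOW(Term) = { #, /, ;, =, id }.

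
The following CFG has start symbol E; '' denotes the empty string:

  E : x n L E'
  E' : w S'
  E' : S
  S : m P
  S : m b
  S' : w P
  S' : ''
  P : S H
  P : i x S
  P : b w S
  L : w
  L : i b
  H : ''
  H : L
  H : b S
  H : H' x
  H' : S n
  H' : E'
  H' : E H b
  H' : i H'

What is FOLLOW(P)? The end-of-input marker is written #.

{ #, b, i, m, n, w, x }

In S : m P: P is at the end, add FOLLOW(S) = { #, b, i, m, n, w, x }.
In S' : w P: P is at the end, add FOLLOW(S') = { #, b, i, m, w, x }.
Union: FOLLOW(P) = { #, b, i, m, n, w, x }.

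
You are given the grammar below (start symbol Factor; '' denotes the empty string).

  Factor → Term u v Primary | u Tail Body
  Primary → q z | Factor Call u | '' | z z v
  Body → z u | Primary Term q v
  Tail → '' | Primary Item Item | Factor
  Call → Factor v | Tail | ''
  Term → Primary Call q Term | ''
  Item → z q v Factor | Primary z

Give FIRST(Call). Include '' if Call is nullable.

{ q, u, z, '' }

From Call → Factor v: add FIRST(Factor) = { q, u, z }.
From Call → Tail: add FIRST(Tail) = { q, u, z, '' } (including '' since Tail is nullable).
Call → '' contributes ''.
Union: FIRST(Call) = { q, u, z, '' }.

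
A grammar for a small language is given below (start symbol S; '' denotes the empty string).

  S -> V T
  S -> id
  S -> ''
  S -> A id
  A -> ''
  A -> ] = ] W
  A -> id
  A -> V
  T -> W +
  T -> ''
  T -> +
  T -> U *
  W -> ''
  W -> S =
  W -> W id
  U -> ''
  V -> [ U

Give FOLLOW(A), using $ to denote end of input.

{ id }

In S -> A id: add FIRST(id) = { id }.
Union: FOLLOW(A) = { id }.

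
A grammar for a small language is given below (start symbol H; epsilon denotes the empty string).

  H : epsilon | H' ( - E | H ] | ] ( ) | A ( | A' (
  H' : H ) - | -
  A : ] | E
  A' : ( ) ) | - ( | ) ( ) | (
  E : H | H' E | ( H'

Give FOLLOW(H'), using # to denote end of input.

In H : H' ( - E: add FIRST(( - E) = { ( }.
In E : H' E: add FIRST(E)\{epsilon} = { (, ), -, ] }.
  Since E is nullable, also add FOLLOW(E) = { #, (, ), ] }.
In E : ( H': H' is at the end, add FOLLOW(E) = { #, (, ), ] }.
Union: FOLLOW(H') = { #, (, ), -, ] }.

{ #, (, ), -, ] }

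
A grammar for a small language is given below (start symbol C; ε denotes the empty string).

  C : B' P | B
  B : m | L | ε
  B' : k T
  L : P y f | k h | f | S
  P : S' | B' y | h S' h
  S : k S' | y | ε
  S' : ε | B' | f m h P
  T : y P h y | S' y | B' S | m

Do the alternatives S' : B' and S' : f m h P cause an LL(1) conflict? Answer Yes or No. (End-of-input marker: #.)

FIRST(B') = { k } and FIRST(f m h P) = { f }.
The FIRST sets are disjoint and neither alternative is nullable — no conflict.

No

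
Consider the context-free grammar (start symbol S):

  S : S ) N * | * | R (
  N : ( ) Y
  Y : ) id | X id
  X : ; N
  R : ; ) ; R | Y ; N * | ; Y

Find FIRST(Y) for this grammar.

Y : ) id contributes {)}.
From Y : X id: add FIRST(X) = { ; }.
Union: FIRST(Y) = { ), ; }.

{ ), ; }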